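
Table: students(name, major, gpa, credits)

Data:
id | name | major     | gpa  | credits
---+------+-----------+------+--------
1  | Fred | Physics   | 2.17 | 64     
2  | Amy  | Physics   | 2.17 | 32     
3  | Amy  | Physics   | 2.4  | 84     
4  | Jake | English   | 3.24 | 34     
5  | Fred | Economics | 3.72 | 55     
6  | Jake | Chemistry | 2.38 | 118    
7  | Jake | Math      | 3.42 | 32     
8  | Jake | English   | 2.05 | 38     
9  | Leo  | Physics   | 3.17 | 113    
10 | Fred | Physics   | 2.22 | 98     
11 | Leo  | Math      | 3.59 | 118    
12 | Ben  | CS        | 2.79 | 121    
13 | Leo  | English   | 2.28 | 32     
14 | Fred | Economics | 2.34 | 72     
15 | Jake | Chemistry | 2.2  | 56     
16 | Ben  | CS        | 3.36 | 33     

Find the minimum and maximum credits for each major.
SELECT major, MIN(credits), MAX(credits)
FROM students
GROUP BY major

Result:
  CS: min=33, max=121
  Chemistry: min=56, max=118
  Economics: min=55, max=72
  English: min=32, max=38
  Math: min=32, max=118
  Physics: min=32, max=113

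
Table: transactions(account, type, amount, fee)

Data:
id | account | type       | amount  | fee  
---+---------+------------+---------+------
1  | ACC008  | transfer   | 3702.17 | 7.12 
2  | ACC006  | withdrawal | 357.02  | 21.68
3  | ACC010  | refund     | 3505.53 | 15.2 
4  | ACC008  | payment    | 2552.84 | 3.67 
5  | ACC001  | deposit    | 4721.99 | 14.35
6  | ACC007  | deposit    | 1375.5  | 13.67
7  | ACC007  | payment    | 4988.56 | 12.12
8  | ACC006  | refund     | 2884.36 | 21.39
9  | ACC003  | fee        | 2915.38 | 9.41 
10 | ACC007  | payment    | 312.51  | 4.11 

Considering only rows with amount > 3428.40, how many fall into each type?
SELECT type, COUNT(*)
FROM transactions
WHERE amount > 3428.40
GROUP BY type

Note: WHERE filters rows before grouping.

Result:
  deposit: 1
  payment: 1
  refund: 1
  transfer: 1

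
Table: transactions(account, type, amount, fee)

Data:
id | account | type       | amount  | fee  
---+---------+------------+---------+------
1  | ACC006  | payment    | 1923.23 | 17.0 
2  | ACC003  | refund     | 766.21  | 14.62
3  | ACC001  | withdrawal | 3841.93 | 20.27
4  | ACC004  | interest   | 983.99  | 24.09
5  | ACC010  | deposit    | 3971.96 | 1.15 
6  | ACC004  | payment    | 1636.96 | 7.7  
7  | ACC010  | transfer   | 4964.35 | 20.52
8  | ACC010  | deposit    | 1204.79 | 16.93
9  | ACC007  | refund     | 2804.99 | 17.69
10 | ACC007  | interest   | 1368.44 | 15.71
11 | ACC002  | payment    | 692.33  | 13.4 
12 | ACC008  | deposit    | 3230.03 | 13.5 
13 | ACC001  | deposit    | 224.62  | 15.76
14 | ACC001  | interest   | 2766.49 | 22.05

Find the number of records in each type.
SELECT type, COUNT(*) as count
FROM transactions
GROUP BY type

Result:
  deposit: 4
  interest: 3
  payment: 3
  refund: 2
  transfer: 1
  withdrawal: 1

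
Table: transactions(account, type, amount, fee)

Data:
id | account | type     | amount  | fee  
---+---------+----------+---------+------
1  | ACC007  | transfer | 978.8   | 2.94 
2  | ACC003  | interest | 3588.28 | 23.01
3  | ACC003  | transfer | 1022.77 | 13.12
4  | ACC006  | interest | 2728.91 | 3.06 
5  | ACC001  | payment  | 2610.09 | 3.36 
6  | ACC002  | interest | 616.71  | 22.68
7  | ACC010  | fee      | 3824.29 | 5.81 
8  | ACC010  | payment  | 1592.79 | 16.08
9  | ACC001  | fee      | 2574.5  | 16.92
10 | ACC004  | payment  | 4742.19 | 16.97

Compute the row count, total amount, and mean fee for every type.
SELECT type,
       COUNT(*) as cnt,
       SUM(amount) as total_amount,
       AVG(fee) as avg_fee
FROM transactions
GROUP BY type

Result:
  fee: 2 records, 6398.79 total amount, 11.37 avg fee
  interest: 3 records, 6933.90 total amount, 16.25 avg fee
  payment: 3 records, 8945.07 total amount, 12.14 avg fee
  transfer: 2 records, 2001.57 total amount, 8.03 avg fee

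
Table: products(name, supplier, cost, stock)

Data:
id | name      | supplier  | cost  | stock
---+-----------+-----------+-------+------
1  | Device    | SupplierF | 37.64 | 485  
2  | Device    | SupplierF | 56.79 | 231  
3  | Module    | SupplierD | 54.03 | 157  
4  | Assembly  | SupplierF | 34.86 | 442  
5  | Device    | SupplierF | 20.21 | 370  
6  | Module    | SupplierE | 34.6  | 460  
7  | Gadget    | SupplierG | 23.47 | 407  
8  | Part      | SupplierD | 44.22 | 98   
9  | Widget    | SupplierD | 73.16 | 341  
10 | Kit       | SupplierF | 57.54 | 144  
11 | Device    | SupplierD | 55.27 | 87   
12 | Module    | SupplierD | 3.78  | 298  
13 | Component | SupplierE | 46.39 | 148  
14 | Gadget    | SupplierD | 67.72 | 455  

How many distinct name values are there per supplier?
SELECT supplier, COUNT(DISTINCT name)
FROM products
GROUP BY supplier

Result:
  SupplierD: 5 distinct
  SupplierE: 2 distinct
  SupplierF: 3 distinct
  SupplierG: 1 distinct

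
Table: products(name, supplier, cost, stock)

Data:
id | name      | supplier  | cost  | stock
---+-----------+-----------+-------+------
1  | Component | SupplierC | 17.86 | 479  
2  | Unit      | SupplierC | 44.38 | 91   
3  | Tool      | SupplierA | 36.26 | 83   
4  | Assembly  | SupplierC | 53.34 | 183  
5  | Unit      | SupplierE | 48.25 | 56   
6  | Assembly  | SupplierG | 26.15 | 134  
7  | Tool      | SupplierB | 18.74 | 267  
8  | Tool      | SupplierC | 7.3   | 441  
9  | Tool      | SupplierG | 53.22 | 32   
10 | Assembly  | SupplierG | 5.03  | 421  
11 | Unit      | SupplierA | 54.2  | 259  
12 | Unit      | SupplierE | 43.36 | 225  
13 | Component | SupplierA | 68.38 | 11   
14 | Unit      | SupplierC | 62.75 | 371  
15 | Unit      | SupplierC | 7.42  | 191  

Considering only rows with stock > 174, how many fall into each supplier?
SELECT supplier, COUNT(*)
FROM products
WHERE stock > 174
GROUP BY supplier

Note: WHERE filters rows before grouping.

Result:
  SupplierA: 1
  SupplierB: 1
  SupplierC: 5
  SupplierE: 1
  SupplierG: 1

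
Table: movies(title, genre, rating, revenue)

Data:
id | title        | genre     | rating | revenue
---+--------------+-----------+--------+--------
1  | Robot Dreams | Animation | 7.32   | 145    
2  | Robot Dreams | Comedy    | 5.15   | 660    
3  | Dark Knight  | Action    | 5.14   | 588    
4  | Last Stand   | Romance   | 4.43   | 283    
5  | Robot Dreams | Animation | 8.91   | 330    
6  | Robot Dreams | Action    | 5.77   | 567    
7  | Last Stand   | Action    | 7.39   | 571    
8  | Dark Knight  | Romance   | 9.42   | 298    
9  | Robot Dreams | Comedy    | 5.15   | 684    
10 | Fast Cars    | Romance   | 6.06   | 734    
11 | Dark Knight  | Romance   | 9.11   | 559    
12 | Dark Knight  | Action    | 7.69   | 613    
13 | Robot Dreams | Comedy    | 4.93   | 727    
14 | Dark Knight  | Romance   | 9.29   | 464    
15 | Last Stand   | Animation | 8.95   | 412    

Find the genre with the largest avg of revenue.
SELECT genre, AVG(revenue) as val
FROM movies
GROUP BY genre
ORDER BY val DESC
LIMIT 1

Result: Comedy with avg(revenue) = 690.33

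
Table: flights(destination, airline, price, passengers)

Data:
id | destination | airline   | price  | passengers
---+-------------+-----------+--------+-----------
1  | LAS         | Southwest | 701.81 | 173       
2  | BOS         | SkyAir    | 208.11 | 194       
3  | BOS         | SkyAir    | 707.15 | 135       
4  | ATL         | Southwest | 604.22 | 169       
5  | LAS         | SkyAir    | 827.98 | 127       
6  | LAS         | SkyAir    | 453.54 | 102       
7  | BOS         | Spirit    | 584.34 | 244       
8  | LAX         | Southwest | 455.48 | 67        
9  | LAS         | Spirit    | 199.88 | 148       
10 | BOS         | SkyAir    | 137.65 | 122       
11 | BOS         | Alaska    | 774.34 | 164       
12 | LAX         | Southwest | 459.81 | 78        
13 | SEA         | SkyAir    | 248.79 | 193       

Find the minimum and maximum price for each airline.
SELECT airline, MIN(price), MAX(price)
FROM flights
GROUP BY airline

Result:
  Alaska: min=774.34, max=774.34
  SkyAir: min=137.65, max=827.98
  Southwest: min=455.48, max=701.81
  Spirit: min=199.88, max=584.34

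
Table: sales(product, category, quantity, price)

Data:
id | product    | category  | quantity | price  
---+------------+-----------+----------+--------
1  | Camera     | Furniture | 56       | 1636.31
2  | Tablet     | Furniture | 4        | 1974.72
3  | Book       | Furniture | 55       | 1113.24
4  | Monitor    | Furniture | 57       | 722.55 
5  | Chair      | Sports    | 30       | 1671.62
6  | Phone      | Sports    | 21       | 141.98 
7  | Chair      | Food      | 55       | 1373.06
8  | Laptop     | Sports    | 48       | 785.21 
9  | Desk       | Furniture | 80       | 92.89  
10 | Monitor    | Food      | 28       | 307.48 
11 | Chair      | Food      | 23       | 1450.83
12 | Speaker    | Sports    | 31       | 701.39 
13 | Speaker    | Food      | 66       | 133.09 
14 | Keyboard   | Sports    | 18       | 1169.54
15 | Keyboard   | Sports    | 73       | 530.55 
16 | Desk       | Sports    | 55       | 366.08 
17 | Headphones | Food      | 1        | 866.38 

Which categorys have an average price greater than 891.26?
SELECT category, AVG(price)
FROM sales
GROUP BY category
HAVING AVG(price) > 891.26

Result:
  Furniture: avg=1107.94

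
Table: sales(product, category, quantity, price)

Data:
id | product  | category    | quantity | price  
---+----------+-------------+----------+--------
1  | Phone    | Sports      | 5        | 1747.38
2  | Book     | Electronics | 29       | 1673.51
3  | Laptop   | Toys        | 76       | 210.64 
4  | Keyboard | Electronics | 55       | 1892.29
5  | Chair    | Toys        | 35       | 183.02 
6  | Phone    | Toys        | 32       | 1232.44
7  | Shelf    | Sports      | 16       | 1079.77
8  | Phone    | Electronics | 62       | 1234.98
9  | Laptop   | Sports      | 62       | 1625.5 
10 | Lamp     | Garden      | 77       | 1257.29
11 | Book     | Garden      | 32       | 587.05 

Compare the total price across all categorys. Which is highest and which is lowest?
SELECT category, SUM(price)
FROM sales
GROUP BY category
ORDER BY SUM(price)

All groups:
  Toys: 1626.10
  Garden: 1844.34
  Sports: 4452.65
  Electronics: 4800.78

Highest: Electronics (4800.78)
Lowest: Toys (1626.10)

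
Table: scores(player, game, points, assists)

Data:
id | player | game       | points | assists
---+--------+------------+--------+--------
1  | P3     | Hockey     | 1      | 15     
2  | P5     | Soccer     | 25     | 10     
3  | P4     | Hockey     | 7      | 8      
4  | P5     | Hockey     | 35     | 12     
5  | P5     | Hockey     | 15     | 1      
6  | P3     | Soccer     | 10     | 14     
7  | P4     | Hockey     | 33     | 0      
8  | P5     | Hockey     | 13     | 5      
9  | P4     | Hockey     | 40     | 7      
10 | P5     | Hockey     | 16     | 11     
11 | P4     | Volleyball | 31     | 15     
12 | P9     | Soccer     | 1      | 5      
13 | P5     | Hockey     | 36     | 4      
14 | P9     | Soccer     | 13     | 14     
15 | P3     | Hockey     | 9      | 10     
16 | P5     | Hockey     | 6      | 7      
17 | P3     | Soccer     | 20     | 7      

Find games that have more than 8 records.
SELECT game, COUNT(*) as cnt
FROM scores
GROUP BY game
HAVING COUNT(*) > 8

Result:
  Hockey: 11

Note: HAVING filters groups after aggregation, WHERE filters rows before.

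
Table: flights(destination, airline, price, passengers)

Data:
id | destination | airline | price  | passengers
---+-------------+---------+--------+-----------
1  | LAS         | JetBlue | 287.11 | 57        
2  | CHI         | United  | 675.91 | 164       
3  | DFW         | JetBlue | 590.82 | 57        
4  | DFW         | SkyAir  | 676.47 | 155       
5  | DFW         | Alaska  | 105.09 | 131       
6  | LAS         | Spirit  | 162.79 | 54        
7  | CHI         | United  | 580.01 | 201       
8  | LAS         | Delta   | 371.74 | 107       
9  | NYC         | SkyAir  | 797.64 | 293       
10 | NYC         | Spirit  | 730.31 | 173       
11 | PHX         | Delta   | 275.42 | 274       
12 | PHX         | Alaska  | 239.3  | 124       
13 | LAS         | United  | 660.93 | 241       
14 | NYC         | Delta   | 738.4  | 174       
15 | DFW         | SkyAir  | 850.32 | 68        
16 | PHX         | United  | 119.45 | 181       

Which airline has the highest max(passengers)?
SELECT airline, MAX(passengers) as val
FROM flights
GROUP BY airline
ORDER BY val DESC
LIMIT 1

Result: SkyAir with max(passengers) = 293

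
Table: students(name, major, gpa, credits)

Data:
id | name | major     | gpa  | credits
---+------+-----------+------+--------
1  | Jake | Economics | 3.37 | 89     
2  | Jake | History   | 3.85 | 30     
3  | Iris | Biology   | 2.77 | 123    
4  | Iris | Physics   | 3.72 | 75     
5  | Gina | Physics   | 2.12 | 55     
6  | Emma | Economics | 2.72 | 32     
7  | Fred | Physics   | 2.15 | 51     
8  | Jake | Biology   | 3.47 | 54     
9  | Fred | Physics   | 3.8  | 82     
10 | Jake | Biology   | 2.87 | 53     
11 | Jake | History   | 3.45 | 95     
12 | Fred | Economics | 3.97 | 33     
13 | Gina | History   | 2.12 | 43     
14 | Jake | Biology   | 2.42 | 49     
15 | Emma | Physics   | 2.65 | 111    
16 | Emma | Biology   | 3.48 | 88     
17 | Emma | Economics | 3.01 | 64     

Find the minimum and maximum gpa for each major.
SELECT major, MIN(gpa), MAX(gpa)
FROM students
GROUP BY major

Result:
  Biology: min=2.42, max=3.48
  Economics: min=2.72, max=3.97
  History: min=2.12, max=3.85
  Physics: min=2.12, max=3.80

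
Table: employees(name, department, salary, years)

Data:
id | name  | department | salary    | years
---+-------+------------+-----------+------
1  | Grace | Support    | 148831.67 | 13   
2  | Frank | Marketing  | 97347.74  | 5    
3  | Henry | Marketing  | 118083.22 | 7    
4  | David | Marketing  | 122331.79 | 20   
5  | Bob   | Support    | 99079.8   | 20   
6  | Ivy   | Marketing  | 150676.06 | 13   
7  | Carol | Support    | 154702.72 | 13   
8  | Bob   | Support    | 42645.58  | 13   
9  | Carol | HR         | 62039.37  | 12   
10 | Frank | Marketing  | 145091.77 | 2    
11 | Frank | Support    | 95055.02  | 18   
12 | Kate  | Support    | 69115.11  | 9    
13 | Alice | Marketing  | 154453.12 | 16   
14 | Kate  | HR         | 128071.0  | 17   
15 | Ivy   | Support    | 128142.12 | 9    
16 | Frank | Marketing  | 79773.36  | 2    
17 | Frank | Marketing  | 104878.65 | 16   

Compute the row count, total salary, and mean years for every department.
SELECT department,
       COUNT(*) as cnt,
       SUM(salary) as total_salary,
       AVG(years) as avg_years
FROM employees
GROUP BY department

Result:
  HR: 2 records, 190110.37 total salary, 14.50 avg years
  Marketing: 8 records, 972635.71 total salary, 10.13 avg years
  Support: 7 records, 737572.02 total salary, 13.57 avg years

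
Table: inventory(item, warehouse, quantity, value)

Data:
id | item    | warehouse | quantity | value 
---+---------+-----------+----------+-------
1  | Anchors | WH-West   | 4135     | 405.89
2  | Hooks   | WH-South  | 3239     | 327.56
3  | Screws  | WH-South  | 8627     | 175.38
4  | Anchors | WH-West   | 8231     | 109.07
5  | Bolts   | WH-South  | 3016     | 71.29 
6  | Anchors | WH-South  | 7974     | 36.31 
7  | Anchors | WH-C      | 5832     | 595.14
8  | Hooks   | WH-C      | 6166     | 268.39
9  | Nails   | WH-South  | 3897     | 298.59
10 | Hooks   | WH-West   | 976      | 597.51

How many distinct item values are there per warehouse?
SELECT warehouse, COUNT(DISTINCT item)
FROM inventory
GROUP BY warehouse

Result:
  WH-C: 2 distinct
  WH-South: 5 distinct
  WH-West: 2 distinct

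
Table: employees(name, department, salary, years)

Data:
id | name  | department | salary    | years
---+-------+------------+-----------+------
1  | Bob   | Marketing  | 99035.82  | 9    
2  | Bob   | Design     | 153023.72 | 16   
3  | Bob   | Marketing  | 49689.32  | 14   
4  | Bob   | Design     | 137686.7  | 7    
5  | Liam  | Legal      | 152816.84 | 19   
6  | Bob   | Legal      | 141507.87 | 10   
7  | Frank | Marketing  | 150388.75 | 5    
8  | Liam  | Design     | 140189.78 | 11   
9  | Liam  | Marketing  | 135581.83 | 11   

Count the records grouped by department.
SELECT department, COUNT(*) as count
FROM employees
GROUP BY department

Result:
  Design: 3
  Legal: 2
  Marketing: 4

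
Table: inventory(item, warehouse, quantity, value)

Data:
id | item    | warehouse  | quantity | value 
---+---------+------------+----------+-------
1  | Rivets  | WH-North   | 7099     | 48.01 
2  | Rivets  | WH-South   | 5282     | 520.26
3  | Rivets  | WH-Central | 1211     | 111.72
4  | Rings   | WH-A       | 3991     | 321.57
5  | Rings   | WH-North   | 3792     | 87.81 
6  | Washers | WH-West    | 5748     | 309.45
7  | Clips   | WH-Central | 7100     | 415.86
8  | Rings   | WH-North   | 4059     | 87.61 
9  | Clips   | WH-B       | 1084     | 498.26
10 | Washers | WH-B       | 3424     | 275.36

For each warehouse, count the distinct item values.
SELECT warehouse, COUNT(DISTINCT item)
FROM inventory
GROUP BY warehouse

Result:
  WH-A: 1 distinct
  WH-B: 2 distinct
  WH-Central: 2 distinct
  WH-North: 2 distinct
  WH-South: 1 distinct
  WH-West: 1 distinct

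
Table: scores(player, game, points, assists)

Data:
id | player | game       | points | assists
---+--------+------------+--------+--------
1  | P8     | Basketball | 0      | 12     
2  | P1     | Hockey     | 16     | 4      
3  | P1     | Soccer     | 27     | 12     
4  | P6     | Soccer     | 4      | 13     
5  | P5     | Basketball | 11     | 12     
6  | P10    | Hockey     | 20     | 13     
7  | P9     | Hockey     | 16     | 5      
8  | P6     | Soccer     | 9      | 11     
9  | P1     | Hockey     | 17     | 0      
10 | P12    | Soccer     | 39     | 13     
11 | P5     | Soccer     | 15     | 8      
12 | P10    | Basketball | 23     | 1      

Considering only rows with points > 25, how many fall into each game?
SELECT game, COUNT(*)
FROM scores
WHERE points > 25
GROUP BY game

Note: WHERE filters rows before grouping.

Result:
  Soccer: 2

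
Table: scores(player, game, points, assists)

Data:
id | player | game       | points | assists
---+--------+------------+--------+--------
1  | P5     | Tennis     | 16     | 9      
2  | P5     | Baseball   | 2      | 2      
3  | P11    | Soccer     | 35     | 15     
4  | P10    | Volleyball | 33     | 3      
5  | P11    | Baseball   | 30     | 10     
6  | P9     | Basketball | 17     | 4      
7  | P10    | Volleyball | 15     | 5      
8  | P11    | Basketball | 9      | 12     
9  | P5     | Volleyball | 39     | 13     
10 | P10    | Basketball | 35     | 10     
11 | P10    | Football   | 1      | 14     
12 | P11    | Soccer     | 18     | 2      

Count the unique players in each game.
SELECT game, COUNT(DISTINCT player)
FROM scores
GROUP BY game

Result:
  Baseball: 2 distinct
  Basketball: 3 distinct
  Football: 1 distinct
  Soccer: 1 distinct
  Tennis: 1 distinct
  Volleyball: 2 distinct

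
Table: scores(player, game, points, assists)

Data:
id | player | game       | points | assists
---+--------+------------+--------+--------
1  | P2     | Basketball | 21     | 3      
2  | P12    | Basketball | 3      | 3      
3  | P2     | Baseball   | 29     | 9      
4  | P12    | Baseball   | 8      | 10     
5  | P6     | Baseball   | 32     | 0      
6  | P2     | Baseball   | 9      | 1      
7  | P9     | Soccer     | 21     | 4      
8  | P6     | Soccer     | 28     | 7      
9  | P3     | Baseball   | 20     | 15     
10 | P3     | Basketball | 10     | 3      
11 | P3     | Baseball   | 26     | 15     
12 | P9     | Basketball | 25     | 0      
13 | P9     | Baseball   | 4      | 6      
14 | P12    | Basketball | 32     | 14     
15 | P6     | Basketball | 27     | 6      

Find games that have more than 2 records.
SELECT game, COUNT(*) as cnt
FROM scores
GROUP BY game
HAVING COUNT(*) > 2

Result:
  Baseball: 7
  Basketball: 6

Note: HAVING filters groups after aggregation, WHERE filters rows before.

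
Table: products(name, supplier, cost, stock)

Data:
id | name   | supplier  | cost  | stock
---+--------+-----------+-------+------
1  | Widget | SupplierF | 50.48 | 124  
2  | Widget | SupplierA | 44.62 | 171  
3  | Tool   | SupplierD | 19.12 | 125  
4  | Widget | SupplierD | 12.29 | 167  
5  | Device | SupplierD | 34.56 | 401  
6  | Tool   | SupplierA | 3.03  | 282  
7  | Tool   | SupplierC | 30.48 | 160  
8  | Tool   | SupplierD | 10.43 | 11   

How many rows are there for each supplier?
SELECT supplier, COUNT(*) as count
FROM products
GROUP BY supplier

Result:
  SupplierA: 2
  SupplierC: 1
  SupplierD: 4
  SupplierF: 1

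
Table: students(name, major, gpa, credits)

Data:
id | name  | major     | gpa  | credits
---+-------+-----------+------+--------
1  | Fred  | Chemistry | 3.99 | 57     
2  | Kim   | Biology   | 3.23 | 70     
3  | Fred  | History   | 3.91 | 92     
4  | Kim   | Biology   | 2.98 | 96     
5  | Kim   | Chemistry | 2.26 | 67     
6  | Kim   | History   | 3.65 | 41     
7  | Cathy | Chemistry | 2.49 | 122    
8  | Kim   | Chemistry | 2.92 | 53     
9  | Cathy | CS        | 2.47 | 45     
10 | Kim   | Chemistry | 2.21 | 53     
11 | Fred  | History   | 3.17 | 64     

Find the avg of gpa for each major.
SELECT major, AVG(gpa) as result
FROM students
GROUP BY major

Result:
  Biology: 3.11
  CS: 2.47
  Chemistry: 2.77
  History: 3.58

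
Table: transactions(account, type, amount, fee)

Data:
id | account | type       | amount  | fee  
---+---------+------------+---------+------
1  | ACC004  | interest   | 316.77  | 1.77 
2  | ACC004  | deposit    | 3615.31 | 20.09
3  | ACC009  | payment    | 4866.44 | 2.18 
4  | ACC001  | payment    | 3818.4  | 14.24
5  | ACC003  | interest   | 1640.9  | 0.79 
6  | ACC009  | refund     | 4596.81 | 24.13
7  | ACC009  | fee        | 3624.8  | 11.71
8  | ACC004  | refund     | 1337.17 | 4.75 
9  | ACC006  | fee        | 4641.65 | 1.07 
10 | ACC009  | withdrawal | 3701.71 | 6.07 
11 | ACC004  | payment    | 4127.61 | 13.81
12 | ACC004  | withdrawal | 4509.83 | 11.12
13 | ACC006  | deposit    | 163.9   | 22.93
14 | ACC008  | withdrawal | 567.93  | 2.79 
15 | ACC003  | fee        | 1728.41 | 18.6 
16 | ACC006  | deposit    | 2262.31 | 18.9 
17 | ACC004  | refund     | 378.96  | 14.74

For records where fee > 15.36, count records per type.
SELECT type, COUNT(*)
FROM transactions
WHERE fee > 15.36
GROUP BY type

Note: WHERE filters rows before grouping.

Result:
  deposit: 3
  fee: 1
  refund: 1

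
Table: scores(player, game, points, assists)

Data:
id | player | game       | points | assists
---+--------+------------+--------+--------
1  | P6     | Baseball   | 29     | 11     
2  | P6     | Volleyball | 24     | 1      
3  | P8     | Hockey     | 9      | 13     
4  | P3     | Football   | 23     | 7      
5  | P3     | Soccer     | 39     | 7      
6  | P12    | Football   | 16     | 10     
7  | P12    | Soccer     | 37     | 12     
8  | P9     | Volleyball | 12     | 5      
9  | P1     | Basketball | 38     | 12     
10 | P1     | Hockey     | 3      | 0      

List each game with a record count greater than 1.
SELECT game, COUNT(*) as cnt
FROM scores
GROUP BY game
HAVING COUNT(*) > 1

Result:
  Football: 2
  Hockey: 2
  Soccer: 2
  Volleyball: 2

Note: HAVING filters groups after aggregation, WHERE filters rows before.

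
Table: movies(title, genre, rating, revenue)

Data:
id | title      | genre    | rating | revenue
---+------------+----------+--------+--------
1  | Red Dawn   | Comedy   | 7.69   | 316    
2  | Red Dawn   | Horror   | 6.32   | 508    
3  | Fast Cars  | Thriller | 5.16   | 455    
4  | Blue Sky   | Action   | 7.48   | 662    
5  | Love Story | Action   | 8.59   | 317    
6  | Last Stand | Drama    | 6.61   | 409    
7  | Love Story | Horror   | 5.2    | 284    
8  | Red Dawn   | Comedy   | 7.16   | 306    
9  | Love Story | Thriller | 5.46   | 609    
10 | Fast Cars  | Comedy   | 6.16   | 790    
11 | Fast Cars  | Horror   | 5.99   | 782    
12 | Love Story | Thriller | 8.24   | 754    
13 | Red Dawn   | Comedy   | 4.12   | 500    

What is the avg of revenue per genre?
SELECT genre, AVG(revenue) as result
FROM movies
GROUP BY genre

Result:
  Action: 489.50
  Comedy: 478.00
  Drama: 409.00
  Horror: 524.67
  Thriller: 606.00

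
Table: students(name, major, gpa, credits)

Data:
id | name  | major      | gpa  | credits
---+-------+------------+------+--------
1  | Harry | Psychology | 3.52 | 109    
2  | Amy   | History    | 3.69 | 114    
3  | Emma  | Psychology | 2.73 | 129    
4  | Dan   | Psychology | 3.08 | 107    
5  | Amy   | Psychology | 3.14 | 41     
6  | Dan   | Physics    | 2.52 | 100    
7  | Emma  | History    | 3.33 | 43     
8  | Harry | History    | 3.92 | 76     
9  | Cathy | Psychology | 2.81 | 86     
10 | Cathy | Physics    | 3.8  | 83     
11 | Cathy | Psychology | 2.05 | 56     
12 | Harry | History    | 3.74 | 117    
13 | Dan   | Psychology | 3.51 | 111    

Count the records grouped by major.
SELECT major, COUNT(*) as count
FROM students
GROUP BY major

Result:
  History: 4
  Physics: 2
  Psychology: 7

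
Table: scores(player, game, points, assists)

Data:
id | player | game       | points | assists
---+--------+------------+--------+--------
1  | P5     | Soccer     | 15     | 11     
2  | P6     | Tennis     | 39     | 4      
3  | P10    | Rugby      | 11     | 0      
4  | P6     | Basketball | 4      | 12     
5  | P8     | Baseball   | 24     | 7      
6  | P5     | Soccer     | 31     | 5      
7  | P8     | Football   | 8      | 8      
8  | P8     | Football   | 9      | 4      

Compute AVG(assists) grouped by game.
SELECT game, AVG(assists) as result
FROM scores
GROUP BY game

Result:
  Baseball: 7.00
  Basketball: 12.00
  Football: 6.00
  Rugby: 0.00
  Soccer: 8.00
  Tennis: 4.00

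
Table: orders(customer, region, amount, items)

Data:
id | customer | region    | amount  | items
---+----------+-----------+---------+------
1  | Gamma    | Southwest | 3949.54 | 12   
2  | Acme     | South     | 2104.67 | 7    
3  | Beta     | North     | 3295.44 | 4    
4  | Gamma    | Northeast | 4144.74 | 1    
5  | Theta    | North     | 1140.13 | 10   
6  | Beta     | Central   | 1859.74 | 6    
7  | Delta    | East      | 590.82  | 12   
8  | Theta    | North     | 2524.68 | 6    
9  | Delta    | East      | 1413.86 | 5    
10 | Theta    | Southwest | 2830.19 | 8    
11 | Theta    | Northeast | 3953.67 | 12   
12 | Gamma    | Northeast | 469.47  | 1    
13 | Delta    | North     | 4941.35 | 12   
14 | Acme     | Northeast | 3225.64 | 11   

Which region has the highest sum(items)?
SELECT region, SUM(items) as val
FROM orders
GROUP BY region
ORDER BY val DESC
LIMIT 1

Result: North with sum(items) = 32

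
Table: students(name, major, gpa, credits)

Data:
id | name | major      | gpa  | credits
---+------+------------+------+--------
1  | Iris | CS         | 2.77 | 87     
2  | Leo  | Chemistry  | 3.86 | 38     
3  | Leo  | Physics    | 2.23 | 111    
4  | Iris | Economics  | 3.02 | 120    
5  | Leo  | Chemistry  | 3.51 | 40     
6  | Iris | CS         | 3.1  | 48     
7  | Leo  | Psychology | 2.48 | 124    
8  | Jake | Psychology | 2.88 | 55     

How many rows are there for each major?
SELECT major, COUNT(*) as count
FROM students
GROUP BY major

Result:
  CS: 2
  Chemistry: 2
  Economics: 1
  Physics: 1
  Psychology: 2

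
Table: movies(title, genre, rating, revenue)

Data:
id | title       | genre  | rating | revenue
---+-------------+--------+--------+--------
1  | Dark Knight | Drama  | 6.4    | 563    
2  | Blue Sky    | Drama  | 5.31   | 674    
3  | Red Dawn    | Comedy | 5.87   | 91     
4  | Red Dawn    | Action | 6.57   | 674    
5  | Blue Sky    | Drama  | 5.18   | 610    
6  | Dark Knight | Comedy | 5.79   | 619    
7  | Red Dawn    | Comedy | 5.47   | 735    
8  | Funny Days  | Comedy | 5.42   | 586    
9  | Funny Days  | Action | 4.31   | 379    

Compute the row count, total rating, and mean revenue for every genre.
SELECT genre,
       COUNT(*) as cnt,
       SUM(rating) as total_rating,
       AVG(revenue) as avg_revenue
FROM movies
GROUP BY genre

Result:
  Action: 2 records, 10.88 total rating, 526.50 avg revenue
  Comedy: 4 records, 22.55 total rating, 507.75 avg revenue
  Drama: 3 records, 16.89 total rating, 615.67 avg revenue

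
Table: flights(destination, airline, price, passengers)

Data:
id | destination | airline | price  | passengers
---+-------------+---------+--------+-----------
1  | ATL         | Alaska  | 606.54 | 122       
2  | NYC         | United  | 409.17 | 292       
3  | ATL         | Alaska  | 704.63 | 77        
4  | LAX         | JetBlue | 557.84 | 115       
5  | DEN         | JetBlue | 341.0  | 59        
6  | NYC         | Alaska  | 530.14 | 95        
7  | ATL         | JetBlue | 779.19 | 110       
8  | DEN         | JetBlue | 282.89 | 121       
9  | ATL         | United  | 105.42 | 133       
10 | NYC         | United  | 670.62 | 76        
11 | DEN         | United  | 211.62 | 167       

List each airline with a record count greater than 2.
SELECT airline, COUNT(*) as cnt
FROM flights
GROUP BY airline
HAVING COUNT(*) > 2

Result:
  Alaska: 3
  JetBlue: 4
  United: 4

Note: HAVING filters groups after aggregation, WHERE filters rows before.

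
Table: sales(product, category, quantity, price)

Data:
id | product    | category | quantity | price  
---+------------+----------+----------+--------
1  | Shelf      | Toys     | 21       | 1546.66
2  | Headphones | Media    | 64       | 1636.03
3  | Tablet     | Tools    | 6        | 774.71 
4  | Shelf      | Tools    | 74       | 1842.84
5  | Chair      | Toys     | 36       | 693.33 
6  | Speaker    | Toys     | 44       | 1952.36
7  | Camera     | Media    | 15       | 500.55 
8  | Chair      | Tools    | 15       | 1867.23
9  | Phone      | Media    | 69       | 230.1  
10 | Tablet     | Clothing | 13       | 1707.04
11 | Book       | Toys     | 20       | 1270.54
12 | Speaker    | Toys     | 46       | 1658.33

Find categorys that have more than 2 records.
SELECT category, COUNT(*) as cnt
FROM sales
GROUP BY category
HAVING COUNT(*) > 2

Result:
  Media: 3
  Tools: 3
  Toys: 5

Note: HAVING filters groups after aggregation, WHERE filters rows before.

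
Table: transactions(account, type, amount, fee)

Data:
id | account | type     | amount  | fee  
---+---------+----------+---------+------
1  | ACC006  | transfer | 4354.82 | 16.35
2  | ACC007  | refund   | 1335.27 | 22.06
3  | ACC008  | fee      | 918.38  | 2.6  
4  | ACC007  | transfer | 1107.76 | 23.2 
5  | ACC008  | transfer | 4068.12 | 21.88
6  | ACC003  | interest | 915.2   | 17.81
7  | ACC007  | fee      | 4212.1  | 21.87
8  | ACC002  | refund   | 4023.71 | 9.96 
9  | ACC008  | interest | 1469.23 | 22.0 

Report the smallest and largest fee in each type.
SELECT type, MIN(fee), MAX(fee)
FROM transactions
GROUP BY type

Result:
  fee: min=2.60, max=21.87
  interest: min=17.81, max=22.00
  refund: min=9.96, max=22.06
  transfer: min=16.35, max=23.20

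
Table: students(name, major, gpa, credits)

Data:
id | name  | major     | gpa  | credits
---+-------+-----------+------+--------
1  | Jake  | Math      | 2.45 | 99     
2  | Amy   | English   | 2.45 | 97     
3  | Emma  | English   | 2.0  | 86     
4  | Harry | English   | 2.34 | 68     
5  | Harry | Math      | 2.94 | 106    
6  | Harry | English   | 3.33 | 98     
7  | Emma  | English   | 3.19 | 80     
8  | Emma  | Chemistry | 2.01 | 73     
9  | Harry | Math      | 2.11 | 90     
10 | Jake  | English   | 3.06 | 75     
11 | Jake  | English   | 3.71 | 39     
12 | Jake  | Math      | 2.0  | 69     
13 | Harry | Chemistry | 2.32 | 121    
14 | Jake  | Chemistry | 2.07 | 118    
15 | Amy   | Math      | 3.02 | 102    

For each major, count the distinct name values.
SELECT major, COUNT(DISTINCT name)
FROM students
GROUP BY major

Result:
  Chemistry: 3 distinct
  English: 4 distinct
  Math: 3 distinct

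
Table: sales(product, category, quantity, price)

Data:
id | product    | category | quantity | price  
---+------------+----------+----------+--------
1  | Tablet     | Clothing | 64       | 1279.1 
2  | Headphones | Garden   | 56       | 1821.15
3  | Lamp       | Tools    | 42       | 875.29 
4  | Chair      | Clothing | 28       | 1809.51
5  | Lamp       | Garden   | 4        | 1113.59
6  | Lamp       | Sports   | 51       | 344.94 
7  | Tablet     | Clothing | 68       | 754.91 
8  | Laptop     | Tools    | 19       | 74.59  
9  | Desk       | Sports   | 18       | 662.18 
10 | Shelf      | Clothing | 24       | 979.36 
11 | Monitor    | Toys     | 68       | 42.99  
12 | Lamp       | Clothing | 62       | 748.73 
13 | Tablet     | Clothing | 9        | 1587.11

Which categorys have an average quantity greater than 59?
SELECT category, AVG(quantity)
FROM sales
GROUP BY category
HAVING AVG(quantity) > 59

Result:
  Toys: avg=68.00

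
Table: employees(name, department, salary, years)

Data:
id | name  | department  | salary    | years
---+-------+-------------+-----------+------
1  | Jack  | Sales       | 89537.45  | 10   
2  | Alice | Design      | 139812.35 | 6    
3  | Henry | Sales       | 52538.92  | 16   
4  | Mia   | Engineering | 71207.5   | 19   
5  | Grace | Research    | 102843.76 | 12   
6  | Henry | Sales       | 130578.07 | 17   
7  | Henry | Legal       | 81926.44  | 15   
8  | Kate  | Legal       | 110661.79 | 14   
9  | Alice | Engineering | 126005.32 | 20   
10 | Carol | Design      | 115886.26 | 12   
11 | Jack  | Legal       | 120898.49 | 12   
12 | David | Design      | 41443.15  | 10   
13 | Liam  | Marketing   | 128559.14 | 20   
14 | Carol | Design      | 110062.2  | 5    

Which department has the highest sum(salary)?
SELECT department, SUM(salary) as val
FROM employees
GROUP BY department
ORDER BY val DESC
LIMIT 1

Result: Design with sum(salary) = 407203.96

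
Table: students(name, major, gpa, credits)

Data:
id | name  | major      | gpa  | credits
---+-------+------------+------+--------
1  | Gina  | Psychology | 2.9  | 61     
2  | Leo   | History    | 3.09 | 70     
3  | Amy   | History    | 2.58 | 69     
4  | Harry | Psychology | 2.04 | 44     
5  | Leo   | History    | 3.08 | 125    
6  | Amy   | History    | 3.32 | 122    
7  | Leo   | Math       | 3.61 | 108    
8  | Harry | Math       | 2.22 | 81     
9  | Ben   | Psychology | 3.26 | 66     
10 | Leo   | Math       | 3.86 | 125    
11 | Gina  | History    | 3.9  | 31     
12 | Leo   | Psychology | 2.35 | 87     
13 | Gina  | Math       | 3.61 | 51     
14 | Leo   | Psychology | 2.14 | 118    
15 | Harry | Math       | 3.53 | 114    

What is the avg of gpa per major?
SELECT major, AVG(gpa) as result
FROM students
GROUP BY major

Result:
  History: 3.19
  Math: 3.37
  Psychology: 2.54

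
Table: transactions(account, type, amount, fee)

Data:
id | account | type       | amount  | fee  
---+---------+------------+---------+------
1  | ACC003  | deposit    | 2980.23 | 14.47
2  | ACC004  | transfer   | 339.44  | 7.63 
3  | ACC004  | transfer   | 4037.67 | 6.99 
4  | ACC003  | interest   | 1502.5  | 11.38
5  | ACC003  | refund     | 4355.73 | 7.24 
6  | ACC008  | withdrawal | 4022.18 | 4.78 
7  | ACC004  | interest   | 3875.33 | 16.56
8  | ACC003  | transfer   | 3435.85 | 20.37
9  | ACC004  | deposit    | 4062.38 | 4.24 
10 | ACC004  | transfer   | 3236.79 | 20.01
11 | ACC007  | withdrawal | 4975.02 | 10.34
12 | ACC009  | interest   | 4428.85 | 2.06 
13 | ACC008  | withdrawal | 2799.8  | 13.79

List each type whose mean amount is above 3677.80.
SELECT type, AVG(amount)
FROM transactions
GROUP BY type
HAVING AVG(amount) > 3677.80

Result:
  refund: avg=4355.73
  withdrawal: avg=3932.33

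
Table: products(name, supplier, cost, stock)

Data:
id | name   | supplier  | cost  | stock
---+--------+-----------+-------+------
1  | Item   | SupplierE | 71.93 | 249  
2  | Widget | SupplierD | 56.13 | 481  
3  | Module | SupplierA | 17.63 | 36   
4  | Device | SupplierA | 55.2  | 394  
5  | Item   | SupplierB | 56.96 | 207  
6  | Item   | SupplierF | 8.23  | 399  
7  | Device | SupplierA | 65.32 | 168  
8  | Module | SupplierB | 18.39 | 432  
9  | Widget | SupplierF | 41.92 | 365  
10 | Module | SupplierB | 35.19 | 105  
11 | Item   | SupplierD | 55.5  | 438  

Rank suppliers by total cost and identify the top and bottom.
SELECT supplier, SUM(cost)
FROM products
GROUP BY supplier
ORDER BY SUM(cost)

All groups:
  SupplierF: 50.15
  SupplierE: 71.93
  SupplierB: 110.54
  SupplierD: 111.63
  SupplierA: 138.15

Highest: SupplierA (138.15)
Lowest: SupplierF (50.15)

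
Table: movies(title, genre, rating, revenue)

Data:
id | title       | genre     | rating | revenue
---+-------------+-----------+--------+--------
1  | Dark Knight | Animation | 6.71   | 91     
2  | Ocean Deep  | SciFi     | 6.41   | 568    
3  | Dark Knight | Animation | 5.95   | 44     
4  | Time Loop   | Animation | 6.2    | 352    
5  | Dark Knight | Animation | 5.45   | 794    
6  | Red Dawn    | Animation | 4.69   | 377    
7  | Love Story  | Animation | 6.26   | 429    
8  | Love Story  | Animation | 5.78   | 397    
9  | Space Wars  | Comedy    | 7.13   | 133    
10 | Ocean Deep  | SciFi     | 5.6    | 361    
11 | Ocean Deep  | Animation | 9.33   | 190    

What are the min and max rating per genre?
SELECT genre, MIN(rating), MAX(rating)
FROM movies
GROUP BY genre

Result:
  Animation: min=4.69, max=9.33
  Comedy: min=7.13, max=7.13
  SciFi: min=5.60, max=6.41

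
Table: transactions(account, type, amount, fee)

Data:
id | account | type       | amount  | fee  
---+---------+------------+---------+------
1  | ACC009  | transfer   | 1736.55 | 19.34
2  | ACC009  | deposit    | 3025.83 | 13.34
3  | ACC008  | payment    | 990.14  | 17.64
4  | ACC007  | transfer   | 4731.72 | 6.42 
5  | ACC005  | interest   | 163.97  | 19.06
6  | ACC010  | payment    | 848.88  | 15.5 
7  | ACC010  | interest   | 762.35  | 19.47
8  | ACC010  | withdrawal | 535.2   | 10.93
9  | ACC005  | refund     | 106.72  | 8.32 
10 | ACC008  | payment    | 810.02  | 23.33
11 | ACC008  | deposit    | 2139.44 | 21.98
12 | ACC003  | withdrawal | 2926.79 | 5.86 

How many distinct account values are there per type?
SELECT type, COUNT(DISTINCT account)
FROM transactions
GROUP BY type

Result:
  deposit: 2 distinct
  interest: 2 distinct
  payment: 2 distinct
  refund: 1 distinct
  transfer: 2 distinct
  withdrawal: 2 distinct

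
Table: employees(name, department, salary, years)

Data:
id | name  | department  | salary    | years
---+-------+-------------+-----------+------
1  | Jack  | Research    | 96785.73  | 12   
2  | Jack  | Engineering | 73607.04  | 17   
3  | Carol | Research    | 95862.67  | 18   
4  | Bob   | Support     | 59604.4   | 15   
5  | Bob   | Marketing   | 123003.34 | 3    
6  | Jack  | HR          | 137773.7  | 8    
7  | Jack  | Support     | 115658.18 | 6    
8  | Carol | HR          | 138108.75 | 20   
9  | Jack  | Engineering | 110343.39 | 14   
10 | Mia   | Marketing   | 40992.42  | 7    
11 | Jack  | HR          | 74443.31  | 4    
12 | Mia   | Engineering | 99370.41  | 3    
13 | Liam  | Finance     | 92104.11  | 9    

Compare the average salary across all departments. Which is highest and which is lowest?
SELECT department, AVG(salary)
FROM employees
GROUP BY department
ORDER BY AVG(salary)

All groups:
  Marketing: 81997.88
  Support: 87631.29
  Finance: 92104.11
  Engineering: 94440.28
  Research: 96324.20
  HR: 116775.25

Highest: HR (116775.25)
Lowest: Marketing (81997.88)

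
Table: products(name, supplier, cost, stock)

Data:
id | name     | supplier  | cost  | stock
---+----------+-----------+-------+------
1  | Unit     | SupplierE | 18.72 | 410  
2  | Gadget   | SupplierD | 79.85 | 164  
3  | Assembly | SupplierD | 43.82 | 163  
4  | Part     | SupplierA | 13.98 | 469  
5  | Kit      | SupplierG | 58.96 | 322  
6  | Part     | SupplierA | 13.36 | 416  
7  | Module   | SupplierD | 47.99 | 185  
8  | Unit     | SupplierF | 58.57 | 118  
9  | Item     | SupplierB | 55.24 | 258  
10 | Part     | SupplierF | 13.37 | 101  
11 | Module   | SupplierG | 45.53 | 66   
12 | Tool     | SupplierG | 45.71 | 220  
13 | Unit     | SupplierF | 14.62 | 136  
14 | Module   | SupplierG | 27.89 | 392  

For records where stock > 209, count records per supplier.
SELECT supplier, COUNT(*)
FROM products
WHERE stock > 209
GROUP BY supplier

Note: WHERE filters rows before grouping.

Result:
  SupplierA: 2
  SupplierB: 1
  SupplierE: 1
  SupplierG: 3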